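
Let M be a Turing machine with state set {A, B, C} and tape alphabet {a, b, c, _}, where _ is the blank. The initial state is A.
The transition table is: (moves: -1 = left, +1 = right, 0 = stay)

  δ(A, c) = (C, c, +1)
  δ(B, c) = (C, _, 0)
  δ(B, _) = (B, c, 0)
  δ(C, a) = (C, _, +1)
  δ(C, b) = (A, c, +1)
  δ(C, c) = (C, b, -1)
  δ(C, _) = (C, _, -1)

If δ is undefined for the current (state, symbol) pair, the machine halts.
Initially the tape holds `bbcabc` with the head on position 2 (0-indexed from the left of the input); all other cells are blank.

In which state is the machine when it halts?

A

state=A head=2 tape=bb[c]abc_   (A,c)→(C,c,+1)
state=C head=3 tape=bbc[a]bc_   (C,a)→(C,_,+1)
state=C head=4 tape=bbc_[b]c_   (C,b)→(A,c,+1)
state=A head=5 tape=bbc_c[c]_   (A,c)→(C,c,+1)
state=C head=6 tape=bbc_cc[_]   (C,_)→(C,_,-1)
state=C head=5 tape=bbc_c[c]_   (C,c)→(C,b,-1)
state=C head=4 tape=bbc_[c]b_   (C,c)→(C,b,-1)
state=C head=3 tape=bbc[_]bb_   (C,_)→(C,_,-1)
state=C head=2 tape=bb[c]_bb_   (C,c)→(C,b,-1)
state=C head=1 tape=b[b]b_bb_   (C,b)→(A,c,+1)
state=A head=2 tape=bc[b]_bb_
No transition is defined for (A, b); M halts in state A.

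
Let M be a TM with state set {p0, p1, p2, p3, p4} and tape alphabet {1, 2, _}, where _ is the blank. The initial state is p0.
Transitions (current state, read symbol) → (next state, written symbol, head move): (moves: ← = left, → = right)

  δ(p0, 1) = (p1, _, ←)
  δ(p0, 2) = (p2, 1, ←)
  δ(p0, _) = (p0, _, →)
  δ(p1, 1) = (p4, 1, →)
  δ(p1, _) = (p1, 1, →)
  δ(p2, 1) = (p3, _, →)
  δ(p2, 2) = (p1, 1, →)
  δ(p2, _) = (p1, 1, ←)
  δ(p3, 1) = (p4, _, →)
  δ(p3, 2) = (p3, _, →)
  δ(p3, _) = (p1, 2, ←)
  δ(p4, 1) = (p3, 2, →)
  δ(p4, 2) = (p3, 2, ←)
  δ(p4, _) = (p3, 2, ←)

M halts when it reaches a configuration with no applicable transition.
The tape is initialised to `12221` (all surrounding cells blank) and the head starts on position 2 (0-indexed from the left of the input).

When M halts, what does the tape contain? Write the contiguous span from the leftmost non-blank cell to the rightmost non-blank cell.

state=p0 head=2 tape=_12[2]21   (p0,2)→(p2,1,←)
state=p2 head=1 tape=_1[2]121   (p2,2)→(p1,1,→)
state=p1 head=2 tape=_11[1]21   (p1,1)→(p4,1,→)
state=p4 head=3 tape=_111[2]1   (p4,2)→(p3,2,←)
state=p3 head=2 tape=_11[1]21   (p3,1)→(p4,_,→)
state=p4 head=3 tape=_11_[2]1   (p4,2)→(p3,2,←)
state=p3 head=2 tape=_11[_]21   (p3,_)→(p1,2,←)
state=p1 head=1 tape=_1[1]221   (p1,1)→(p4,1,→)
state=p4 head=2 tape=_11[2]21   (p4,2)→(p3,2,←)
state=p3 head=1 tape=_1[1]221   (p3,1)→(p4,_,→)
state=p4 head=2 tape=_1_[2]21   (p4,2)→(p3,2,←)
state=p3 head=1 tape=_1[_]221   (p3,_)→(p1,2,←)
state=p1 head=0 tape=_[1]2221   (p1,1)→(p4,1,→)
state=p4 head=1 tape=_1[2]221   (p4,2)→(p3,2,←)
state=p3 head=0 tape=_[1]2221   (p3,1)→(p4,_,→)
state=p4 head=1 tape=__[2]221   (p4,2)→(p3,2,←)
state=p3 head=0 tape=_[_]2221   (p3,_)→(p1,2,←)
state=p1 head=-1 tape=[_]22221   (p1,_)→(p1,1,→)
state=p1 head=0 tape=1[2]2221
The non-blank tape span at halt is 122221.

122221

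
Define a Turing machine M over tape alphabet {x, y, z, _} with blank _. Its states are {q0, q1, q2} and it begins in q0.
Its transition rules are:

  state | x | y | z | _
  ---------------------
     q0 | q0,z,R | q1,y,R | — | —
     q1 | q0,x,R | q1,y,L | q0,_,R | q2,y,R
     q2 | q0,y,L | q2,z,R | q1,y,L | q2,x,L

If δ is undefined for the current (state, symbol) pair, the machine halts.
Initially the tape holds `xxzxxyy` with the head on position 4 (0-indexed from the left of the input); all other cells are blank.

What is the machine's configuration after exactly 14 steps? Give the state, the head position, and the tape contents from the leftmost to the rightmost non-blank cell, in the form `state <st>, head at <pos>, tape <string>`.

q0 | xxzx[x]yy_   read x → write z, move R, go to q0
q0 | xxzxz[y]y_   read y → write y, move R, go to q1
q1 | xxzxzy[y]_   read y → write y, move L, go to q1
q1 | xxzxz[y]y_   read y → write y, move L, go to q1
q1 | xxzx[z]yy_   read z → write _, move R, go to q0
q0 | xxzx_[y]y_   read y → write y, move R, go to q1
q1 | xxzx_y[y]_   read y → write y, move L, go to q1
q1 | xxzx_[y]y_   read y → write y, move L, go to q1
q1 | xxzx[_]yy_   read _ → write y, move R, go to q2
q2 | xxzxy[y]y_   read y → write z, move R, go to q2
q2 | xxzxyz[y]_   read y → write z, move R, go to q2
q2 | xxzxyzz[_]   read _ → write x, move L, go to q2
q2 | xxzxyz[z]x   read z → write y, move L, go to q1
q1 | xxzxy[z]yx   read z → write _, move R, go to q0
q0 | xxzxy_[y]x
After 14 steps: state q0, head at 6, tape xxzxy_yx.

state q0, head at 6, tape xxzxy_yx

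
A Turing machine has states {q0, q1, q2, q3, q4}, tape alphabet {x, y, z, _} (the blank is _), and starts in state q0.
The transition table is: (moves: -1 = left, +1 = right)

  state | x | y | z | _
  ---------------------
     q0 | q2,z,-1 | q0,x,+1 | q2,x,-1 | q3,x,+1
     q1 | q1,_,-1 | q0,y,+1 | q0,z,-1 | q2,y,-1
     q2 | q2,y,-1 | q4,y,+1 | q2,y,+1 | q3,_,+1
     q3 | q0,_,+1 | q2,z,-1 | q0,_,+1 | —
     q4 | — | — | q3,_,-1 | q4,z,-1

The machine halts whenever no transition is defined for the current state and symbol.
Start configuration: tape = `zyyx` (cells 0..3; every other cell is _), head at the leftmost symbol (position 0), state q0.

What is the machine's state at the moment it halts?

q3

state=q0 head=0 tape=_[z]yyx__   (q0,z)→(q2,x,-1)
state=q2 head=-1 tape=[_]xyyx__   (q2,_)→(q3,_,+1)
state=q3 head=0 tape=_[x]yyx__   (q3,x)→(q0,_,+1)
state=q0 head=1 tape=__[y]yx__   (q0,y)→(q0,x,+1)
state=q0 head=2 tape=__x[y]x__   (q0,y)→(q0,x,+1)
state=q0 head=3 tape=__xx[x]__   (q0,x)→(q2,z,-1)
state=q2 head=2 tape=__x[x]z__   (q2,x)→(q2,y,-1)
state=q2 head=1 tape=__[x]yz__   (q2,x)→(q2,y,-1)
state=q2 head=0 tape=_[_]yyz__   (q2,_)→(q3,_,+1)
state=q3 head=1 tape=__[y]yz__   (q3,y)→(q2,z,-1)
state=q2 head=0 tape=_[_]zyz__   (q2,_)→(q3,_,+1)
state=q3 head=1 tape=__[z]yz__   (q3,z)→(q0,_,+1)
state=q0 head=2 tape=___[y]z__   (q0,y)→(q0,x,+1)
state=q0 head=3 tape=___x[z]__   (q0,z)→(q2,x,-1)
state=q2 head=2 tape=___[x]x__   (q2,x)→(q2,y,-1)
state=q2 head=1 tape=__[_]yx__   (q2,_)→(q3,_,+1)
state=q3 head=2 tape=___[y]x__   (q3,y)→(q2,z,-1)
state=q2 head=1 tape=__[_]zx__   (q2,_)→(q3,_,+1)
state=q3 head=2 tape=___[z]x__   (q3,z)→(q0,_,+1)
state=q0 head=3 tape=____[x]__   (q0,x)→(q2,z,-1)
state=q2 head=2 tape=___[_]z__   (q2,_)→(q3,_,+1)
state=q3 head=3 tape=____[z]__   (q3,z)→(q0,_,+1)
state=q0 head=4 tape=_____[_]_   (q0,_)→(q3,x,+1)
state=q3 head=5 tape=_____x[_]
No transition is defined for (q3, _); M halts in state q3.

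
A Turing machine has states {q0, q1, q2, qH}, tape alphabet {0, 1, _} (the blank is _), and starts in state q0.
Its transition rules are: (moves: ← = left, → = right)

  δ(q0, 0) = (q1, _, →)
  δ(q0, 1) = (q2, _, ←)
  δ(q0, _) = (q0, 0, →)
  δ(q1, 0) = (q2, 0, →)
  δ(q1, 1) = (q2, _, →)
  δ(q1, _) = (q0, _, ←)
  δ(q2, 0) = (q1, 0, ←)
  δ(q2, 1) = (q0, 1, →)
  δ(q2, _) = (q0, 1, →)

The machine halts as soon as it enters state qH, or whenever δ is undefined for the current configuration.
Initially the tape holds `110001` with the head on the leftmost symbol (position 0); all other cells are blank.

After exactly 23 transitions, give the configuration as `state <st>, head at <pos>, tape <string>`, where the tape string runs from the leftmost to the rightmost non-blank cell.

state=q0 head=0 tape=__[1]10001   (q0,1)→(q2,_,←)
state=q2 head=-1 tape=_[_]_10001   (q2,_)→(q0,1,→)
state=q0 head=0 tape=_1[_]10001   (q0,_)→(q0,0,→)
state=q0 head=1 tape=_10[1]0001   (q0,1)→(q2,_,←)
state=q2 head=0 tape=_1[0]_0001   (q2,0)→(q1,0,←)
state=q1 head=-1 tape=_[1]0_0001   (q1,1)→(q2,_,→)
state=q2 head=0 tape=__[0]_0001   (q2,0)→(q1,0,←)
state=q1 head=-1 tape=_[_]0_0001   (q1,_)→(q0,_,←)
state=q0 head=-2 tape=[_]_0_0001   (q0,_)→(q0,0,→)
state=q0 head=-1 tape=0[_]0_0001   (q0,_)→(q0,0,→)
state=q0 head=0 tape=00[0]_0001   (q0,0)→(q1,_,→)
state=q1 head=1 tape=00_[_]0001   (q1,_)→(q0,_,←)
state=q0 head=0 tape=00[_]_0001   (q0,_)→(q0,0,→)
state=q0 head=1 tape=000[_]0001   (q0,_)→(q0,0,→)
state=q0 head=2 tape=0000[0]001   (q0,0)→(q1,_,→)
state=q1 head=3 tape=0000_[0]01   (q1,0)→(q2,0,→)
state=q2 head=4 tape=0000_0[0]1   (q2,0)→(q1,0,←)
state=q1 head=3 tape=0000_[0]01   (q1,0)→(q2,0,→)
state=q2 head=4 tape=0000_0[0]1   (q2,0)→(q1,0,←)
state=q1 head=3 tape=0000_[0]01   (q1,0)→(q2,0,→)
state=q2 head=4 tape=0000_0[0]1   (q2,0)→(q1,0,←)
state=q1 head=3 tape=0000_[0]01   (q1,0)→(q2,0,→)
state=q2 head=4 tape=0000_0[0]1   (q2,0)→(q1,0,←)
state=q1 head=3 tape=0000_[0]01
After 23 steps: state q1, head at 3, tape 0000_001.

state q1, head at 3, tape 0000_001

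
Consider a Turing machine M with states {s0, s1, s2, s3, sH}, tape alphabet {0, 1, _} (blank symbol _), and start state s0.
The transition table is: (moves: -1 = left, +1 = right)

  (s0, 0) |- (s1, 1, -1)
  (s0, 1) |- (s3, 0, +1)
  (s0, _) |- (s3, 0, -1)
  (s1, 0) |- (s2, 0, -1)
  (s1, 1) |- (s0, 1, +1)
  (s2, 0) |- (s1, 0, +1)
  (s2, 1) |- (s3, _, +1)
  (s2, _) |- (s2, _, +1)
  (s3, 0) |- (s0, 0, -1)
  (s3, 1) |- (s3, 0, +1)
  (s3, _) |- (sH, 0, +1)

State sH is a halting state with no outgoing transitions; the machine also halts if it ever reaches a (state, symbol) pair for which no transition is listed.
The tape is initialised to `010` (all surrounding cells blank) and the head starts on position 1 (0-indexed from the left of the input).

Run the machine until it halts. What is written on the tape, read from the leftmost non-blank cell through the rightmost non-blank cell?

0100

state=s0 head=1 tape=_0[1]0__   (s0,1)→(s3,0,+1)
state=s3 head=2 tape=_00[0]__   (s3,0)→(s0,0,-1)
state=s0 head=1 tape=_0[0]0__   (s0,0)→(s1,1,-1)
state=s1 head=0 tape=_[0]10__   (s1,0)→(s2,0,-1)
state=s2 head=-1 tape=[_]010__   (s2,_)→(s2,_,+1)
state=s2 head=0 tape=_[0]10__   (s2,0)→(s1,0,+1)
state=s1 head=1 tape=_0[1]0__   (s1,1)→(s0,1,+1)
state=s0 head=2 tape=_01[0]__   (s0,0)→(s1,1,-1)
state=s1 head=1 tape=_0[1]1__   (s1,1)→(s0,1,+1)
state=s0 head=2 tape=_01[1]__   (s0,1)→(s3,0,+1)
state=s3 head=3 tape=_010[_]_   (s3,_)→(sH,0,+1)
state=sH head=4 tape=_0100[_]
The non-blank tape span at halt is 0100.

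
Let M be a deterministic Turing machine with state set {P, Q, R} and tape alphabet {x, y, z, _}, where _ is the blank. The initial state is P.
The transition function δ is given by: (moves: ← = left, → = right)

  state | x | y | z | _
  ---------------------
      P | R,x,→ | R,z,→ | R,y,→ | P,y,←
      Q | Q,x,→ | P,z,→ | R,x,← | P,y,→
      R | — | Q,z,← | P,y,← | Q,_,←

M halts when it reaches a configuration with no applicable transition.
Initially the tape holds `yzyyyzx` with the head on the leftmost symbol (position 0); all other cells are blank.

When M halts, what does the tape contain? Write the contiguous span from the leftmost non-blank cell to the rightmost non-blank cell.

zzzyxzx

P | [y]zyyyzx   read y → write z, move →, go to R
R | z[z]yyyzx   read z → write y, move ←, go to P
P | [z]yyyyzx   read z → write y, move →, go to R
R | y[y]yyyzx   read y → write z, move ←, go to Q
Q | [y]zyyyzx   read y → write z, move →, go to P
P | z[z]yyyzx   read z → write y, move →, go to R
R | zy[y]yyzx   read y → write z, move ←, go to Q
Q | z[y]zyyzx   read y → write z, move →, go to P
P | zz[z]yyzx   read z → write y, move →, go to R
R | zzy[y]yzx   read y → write z, move ←, go to Q
Q | zz[y]zyzx   read y → write z, move →, go to P
P | zzz[z]yzx   read z → write y, move →, go to R
R | zzzy[y]zx   read y → write z, move ←, go to Q
Q | zzz[y]zzx   read y → write z, move →, go to P
P | zzzz[z]zx   read z → write y, move →, go to R
R | zzzzy[z]x   read z → write y, move ←, go to P
P | zzzz[y]yx   read y → write z, move →, go to R
R | zzzzz[y]x   read y → write z, move ←, go to Q
Q | zzzz[z]zx   read z → write x, move ←, go to R
R | zzz[z]xzx   read z → write y, move ←, go to P
P | zz[z]yxzx   read z → write y, move →, go to R
R | zzy[y]xzx   read y → write z, move ←, go to Q
Q | zz[y]zxzx   read y → write z, move →, go to P
P | zzz[z]xzx   read z → write y, move →, go to R
R | zzzy[x]zx
The non-blank tape span at halt is zzzyxzx.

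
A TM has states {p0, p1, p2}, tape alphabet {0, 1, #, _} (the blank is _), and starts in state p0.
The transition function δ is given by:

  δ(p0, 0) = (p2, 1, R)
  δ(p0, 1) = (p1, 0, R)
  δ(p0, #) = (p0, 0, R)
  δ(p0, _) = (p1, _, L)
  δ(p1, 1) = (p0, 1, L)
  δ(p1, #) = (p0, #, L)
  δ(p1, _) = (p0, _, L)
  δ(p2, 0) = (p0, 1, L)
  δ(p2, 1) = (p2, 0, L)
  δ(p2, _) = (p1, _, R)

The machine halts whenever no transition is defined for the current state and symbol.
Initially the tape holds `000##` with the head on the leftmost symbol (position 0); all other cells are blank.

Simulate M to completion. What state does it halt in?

p1

state=p0 head=0 tape=_[0]00##   (p0,0)→(p2,1,R)
state=p2 head=1 tape=_1[0]0##   (p2,0)→(p0,1,L)
state=p0 head=0 tape=_[1]10##   (p0,1)→(p1,0,R)
state=p1 head=1 tape=_0[1]0##   (p1,1)→(p0,1,L)
state=p0 head=0 tape=_[0]10##   (p0,0)→(p2,1,R)
state=p2 head=1 tape=_1[1]0##   (p2,1)→(p2,0,L)
state=p2 head=0 tape=_[1]00##   (p2,1)→(p2,0,L)
state=p2 head=-1 tape=[_]000##   (p2,_)→(p1,_,R)
state=p1 head=0 tape=_[0]00##
No transition is defined for (p1, 0); M halts in state p1.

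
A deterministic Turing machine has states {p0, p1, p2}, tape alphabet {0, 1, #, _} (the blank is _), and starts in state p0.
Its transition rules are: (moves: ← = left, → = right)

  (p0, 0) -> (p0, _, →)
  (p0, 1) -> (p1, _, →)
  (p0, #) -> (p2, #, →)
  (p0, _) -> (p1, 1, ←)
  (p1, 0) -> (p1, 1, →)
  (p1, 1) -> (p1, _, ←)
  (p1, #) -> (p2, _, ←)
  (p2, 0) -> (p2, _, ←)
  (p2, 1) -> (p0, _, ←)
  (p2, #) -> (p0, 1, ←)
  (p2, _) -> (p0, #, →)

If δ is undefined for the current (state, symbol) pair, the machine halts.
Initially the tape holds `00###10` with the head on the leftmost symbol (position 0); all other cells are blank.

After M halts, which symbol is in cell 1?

_

p0 | [0]0###10_   read 0 → write _, move →, go to p0
p0 | _[0]###10_   read 0 → write _, move →, go to p0
p0 | __[#]##10_   read # → write #, move →, go to p2
p2 | __#[#]#10_   read # → write 1, move ←, go to p0
p0 | __[#]1#10_   read # → write #, move →, go to p2
p2 | __#[1]#10_   read 1 → write _, move ←, go to p0
p0 | __[#]_#10_   read # → write #, move →, go to p2
p2 | __#[_]#10_   read _ → write #, move →, go to p0
p0 | __##[#]10_   read # → write #, move →, go to p2
p2 | __###[1]0_   read 1 → write _, move ←, go to p0
p0 | __##[#]_0_   read # → write #, move →, go to p2
p2 | __###[_]0_   read _ → write #, move →, go to p0
p0 | __####[0]_   read 0 → write _, move →, go to p0
p0 | __####_[_]   read _ → write 1, move ←, go to p1
p1 | __####[_]1
Cell 1 holds _ when M halts.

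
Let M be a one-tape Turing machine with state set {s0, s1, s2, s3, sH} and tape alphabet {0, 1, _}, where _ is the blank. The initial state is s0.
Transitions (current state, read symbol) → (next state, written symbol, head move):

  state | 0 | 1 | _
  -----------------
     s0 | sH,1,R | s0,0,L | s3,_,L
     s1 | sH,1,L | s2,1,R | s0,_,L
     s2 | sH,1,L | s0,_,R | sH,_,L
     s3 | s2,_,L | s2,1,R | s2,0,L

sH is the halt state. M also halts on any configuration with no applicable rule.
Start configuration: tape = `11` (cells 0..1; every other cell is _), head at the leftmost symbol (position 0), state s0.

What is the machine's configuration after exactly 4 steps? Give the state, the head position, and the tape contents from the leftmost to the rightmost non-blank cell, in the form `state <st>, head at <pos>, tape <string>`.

state sH, head at -4, tape 0_01

state=s0 head=0 tape=____[1]1   (s0,1)→(s0,0,L)
state=s0 head=-1 tape=___[_]01   (s0,_)→(s3,_,L)
state=s3 head=-2 tape=__[_]_01   (s3,_)→(s2,0,L)
state=s2 head=-3 tape=_[_]0_01   (s2,_)→(sH,_,L)
state=sH head=-4 tape=[_]_0_01
After 4 steps: state sH, head at -4, tape 0_01.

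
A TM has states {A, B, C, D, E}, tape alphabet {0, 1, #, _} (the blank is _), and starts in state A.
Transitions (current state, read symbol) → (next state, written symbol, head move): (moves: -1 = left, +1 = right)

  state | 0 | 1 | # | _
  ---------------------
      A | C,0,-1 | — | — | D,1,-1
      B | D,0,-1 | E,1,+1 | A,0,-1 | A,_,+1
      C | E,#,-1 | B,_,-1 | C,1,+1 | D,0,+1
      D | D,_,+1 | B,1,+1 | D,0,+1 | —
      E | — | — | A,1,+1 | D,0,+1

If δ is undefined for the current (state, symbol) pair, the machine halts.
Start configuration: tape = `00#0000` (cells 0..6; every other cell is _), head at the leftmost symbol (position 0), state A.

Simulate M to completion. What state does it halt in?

D

state=A head=0 tape=_[0]0#0000_   (A,0)→(C,0,-1)
state=C head=-1 tape=[_]00#0000_   (C,_)→(D,0,+1)
state=D head=0 tape=0[0]0#0000_   (D,0)→(D,_,+1)
state=D head=1 tape=0_[0]#0000_   (D,0)→(D,_,+1)
state=D head=2 tape=0__[#]0000_   (D,#)→(D,0,+1)
state=D head=3 tape=0__0[0]000_   (D,0)→(D,_,+1)
state=D head=4 tape=0__0_[0]00_   (D,0)→(D,_,+1)
state=D head=5 tape=0__0__[0]0_   (D,0)→(D,_,+1)
state=D head=6 tape=0__0___[0]_   (D,0)→(D,_,+1)
state=D head=7 tape=0__0____[_]
No transition is defined for (D, _); M halts in state D.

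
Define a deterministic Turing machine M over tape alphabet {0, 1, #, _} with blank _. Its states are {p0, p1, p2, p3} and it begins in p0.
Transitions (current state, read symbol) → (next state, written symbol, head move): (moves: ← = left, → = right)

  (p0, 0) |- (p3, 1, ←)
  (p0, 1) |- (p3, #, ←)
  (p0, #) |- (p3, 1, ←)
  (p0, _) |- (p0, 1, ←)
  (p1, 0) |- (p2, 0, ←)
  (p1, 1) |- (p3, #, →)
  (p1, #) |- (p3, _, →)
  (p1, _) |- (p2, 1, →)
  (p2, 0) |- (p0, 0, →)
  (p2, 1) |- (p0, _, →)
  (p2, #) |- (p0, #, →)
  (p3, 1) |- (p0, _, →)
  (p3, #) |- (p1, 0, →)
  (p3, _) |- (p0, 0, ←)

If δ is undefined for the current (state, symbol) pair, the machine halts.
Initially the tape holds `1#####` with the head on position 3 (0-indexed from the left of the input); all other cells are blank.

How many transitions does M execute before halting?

state=p0 head=3 tape=1##[#]##_   (p0,#)→(p3,1,←)
state=p3 head=2 tape=1#[#]1##_   (p3,#)→(p1,0,→)
state=p1 head=3 tape=1#0[1]##_   (p1,1)→(p3,#,→)
state=p3 head=4 tape=1#0#[#]#_   (p3,#)→(p1,0,→)
state=p1 head=5 tape=1#0#0[#]_   (p1,#)→(p3,_,→)
state=p3 head=6 tape=1#0#0_[_]   (p3,_)→(p0,0,←)
state=p0 head=5 tape=1#0#0[_]0   (p0,_)→(p0,1,←)
state=p0 head=4 tape=1#0#[0]10   (p0,0)→(p3,1,←)
state=p3 head=3 tape=1#0[#]110   (p3,#)→(p1,0,→)
state=p1 head=4 tape=1#00[1]10   (p1,1)→(p3,#,→)
state=p3 head=5 tape=1#00#[1]0   (p3,1)→(p0,_,→)
state=p0 head=6 tape=1#00#_[0]   (p0,0)→(p3,1,←)
state=p3 head=5 tape=1#00#[_]1   (p3,_)→(p0,0,←)
state=p0 head=4 tape=1#00[#]01   (p0,#)→(p3,1,←)
state=p3 head=3 tape=1#0[0]101
M halts after 14 transitions.

14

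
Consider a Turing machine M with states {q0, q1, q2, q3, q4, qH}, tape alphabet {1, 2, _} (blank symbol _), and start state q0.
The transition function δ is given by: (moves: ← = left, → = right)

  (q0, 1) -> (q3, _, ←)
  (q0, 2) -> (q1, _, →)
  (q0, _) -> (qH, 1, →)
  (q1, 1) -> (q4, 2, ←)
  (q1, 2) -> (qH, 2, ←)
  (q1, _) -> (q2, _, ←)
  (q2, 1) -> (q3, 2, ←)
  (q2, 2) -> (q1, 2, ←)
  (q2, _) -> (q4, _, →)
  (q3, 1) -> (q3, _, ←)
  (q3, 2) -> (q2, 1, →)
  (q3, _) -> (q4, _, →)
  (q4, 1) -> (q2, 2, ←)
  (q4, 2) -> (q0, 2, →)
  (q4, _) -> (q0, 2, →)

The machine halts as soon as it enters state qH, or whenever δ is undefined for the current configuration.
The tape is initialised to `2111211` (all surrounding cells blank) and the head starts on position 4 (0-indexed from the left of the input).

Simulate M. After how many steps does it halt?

q0 | 2111[2]11___   read 2 → write _, move →, go to q1
q1 | 2111_[1]1___   read 1 → write 2, move ←, go to q4
q4 | 2111[_]21___   read _ → write 2, move →, go to q0
q0 | 21112[2]1___   read 2 → write _, move →, go to q1
q1 | 21112_[1]___   read 1 → write 2, move ←, go to q4
q4 | 21112[_]2___   read _ → write 2, move →, go to q0
q0 | 211122[2]___   read 2 → write _, move →, go to q1
q1 | 211122_[_]__   read _ → write _, move ←, go to q2
q2 | 211122[_]___   read _ → write _, move →, go to q4
q4 | 211122_[_]__   read _ → write 2, move →, go to q0
q0 | 211122_2[_]_   read _ → write 1, move →, go to qH
qH | 211122_21[_]
M halts after 11 transitions.

11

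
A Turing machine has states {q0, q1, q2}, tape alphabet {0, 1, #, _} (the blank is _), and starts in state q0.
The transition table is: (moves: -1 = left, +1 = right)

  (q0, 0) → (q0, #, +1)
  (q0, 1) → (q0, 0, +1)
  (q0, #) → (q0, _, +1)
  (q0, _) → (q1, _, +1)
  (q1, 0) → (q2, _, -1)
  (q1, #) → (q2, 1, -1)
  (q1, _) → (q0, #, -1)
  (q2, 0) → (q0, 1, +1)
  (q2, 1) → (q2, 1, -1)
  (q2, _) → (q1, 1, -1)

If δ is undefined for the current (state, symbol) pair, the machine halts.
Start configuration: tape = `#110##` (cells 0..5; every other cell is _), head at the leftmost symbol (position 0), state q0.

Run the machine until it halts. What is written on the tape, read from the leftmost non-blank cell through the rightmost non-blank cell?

state=q0 head=0 tape=[#]110##____   (q0,#)→(q0,_,+1)
state=q0 head=1 tape=_[1]10##____   (q0,1)→(q0,0,+1)
state=q0 head=2 tape=_0[1]0##____   (q0,1)→(q0,0,+1)
state=q0 head=3 tape=_00[0]##____   (q0,0)→(q0,#,+1)
state=q0 head=4 tape=_00#[#]#____   (q0,#)→(q0,_,+1)
state=q0 head=5 tape=_00#_[#]____   (q0,#)→(q0,_,+1)
state=q0 head=6 tape=_00#__[_]___   (q0,_)→(q1,_,+1)
state=q1 head=7 tape=_00#___[_]__   (q1,_)→(q0,#,-1)
state=q0 head=6 tape=_00#__[_]#__   (q0,_)→(q1,_,+1)
state=q1 head=7 tape=_00#___[#]__   (q1,#)→(q2,1,-1)
state=q2 head=6 tape=_00#__[_]1__   (q2,_)→(q1,1,-1)
state=q1 head=5 tape=_00#_[_]11__   (q1,_)→(q0,#,-1)
state=q0 head=4 tape=_00#[_]#11__   (q0,_)→(q1,_,+1)
state=q1 head=5 tape=_00#_[#]11__   (q1,#)→(q2,1,-1)
state=q2 head=4 tape=_00#[_]111__   (q2,_)→(q1,1,-1)
state=q1 head=3 tape=_00[#]1111__   (q1,#)→(q2,1,-1)
state=q2 head=2 tape=_0[0]11111__   (q2,0)→(q0,1,+1)
state=q0 head=3 tape=_01[1]1111__   (q0,1)→(q0,0,+1)
state=q0 head=4 tape=_010[1]111__   (q0,1)→(q0,0,+1)
state=q0 head=5 tape=_0100[1]11__   (q0,1)→(q0,0,+1)
state=q0 head=6 tape=_01000[1]1__   (q0,1)→(q0,0,+1)
state=q0 head=7 tape=_010000[1]__   (q0,1)→(q0,0,+1)
state=q0 head=8 tape=_0100000[_]_   (q0,_)→(q1,_,+1)
state=q1 head=9 tape=_0100000_[_]   (q1,_)→(q0,#,-1)
state=q0 head=8 tape=_0100000[_]#   (q0,_)→(q1,_,+1)
state=q1 head=9 tape=_0100000_[#]   (q1,#)→(q2,1,-1)
state=q2 head=8 tape=_0100000[_]1   (q2,_)→(q1,1,-1)
state=q1 head=7 tape=_010000[0]11   (q1,0)→(q2,_,-1)
state=q2 head=6 tape=_01000[0]_11   (q2,0)→(q0,1,+1)
state=q0 head=7 tape=_010001[_]11   (q0,_)→(q1,_,+1)
state=q1 head=8 tape=_010001_[1]1
The non-blank tape span at halt is 010001_11.

010001_11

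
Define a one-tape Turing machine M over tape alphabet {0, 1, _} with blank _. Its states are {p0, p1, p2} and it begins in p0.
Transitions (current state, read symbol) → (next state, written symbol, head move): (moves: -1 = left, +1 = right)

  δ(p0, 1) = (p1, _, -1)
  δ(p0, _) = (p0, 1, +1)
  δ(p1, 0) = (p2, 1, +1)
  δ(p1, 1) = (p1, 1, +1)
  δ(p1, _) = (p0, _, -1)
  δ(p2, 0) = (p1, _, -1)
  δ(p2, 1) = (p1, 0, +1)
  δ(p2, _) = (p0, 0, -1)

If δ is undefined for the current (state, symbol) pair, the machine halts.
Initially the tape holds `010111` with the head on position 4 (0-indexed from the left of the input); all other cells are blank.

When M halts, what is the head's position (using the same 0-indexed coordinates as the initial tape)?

p0 | __0101[1]1   read 1 → write _, move -1, go to p1
p1 | __010[1]_1   read 1 → write 1, move +1, go to p1
p1 | __0101[_]1   read _ → write _, move -1, go to p0
p0 | __010[1]_1   read 1 → write _, move -1, go to p1
p1 | __01[0]__1   read 0 → write 1, move +1, go to p2
p2 | __011[_]_1   read _ → write 0, move -1, go to p0
p0 | __01[1]0_1   read 1 → write _, move -1, go to p1
p1 | __0[1]_0_1   read 1 → write 1, move +1, go to p1
p1 | __01[_]0_1   read _ → write _, move -1, go to p0
p0 | __0[1]_0_1   read 1 → write _, move -1, go to p1
p1 | __[0]__0_1   read 0 → write 1, move +1, go to p2
p2 | __1[_]_0_1   read _ → write 0, move -1, go to p0
p0 | __[1]0_0_1   read 1 → write _, move -1, go to p1
p1 | _[_]_0_0_1   read _ → write _, move -1, go to p0
p0 | [_]__0_0_1   read _ → write 1, move +1, go to p0
p0 | 1[_]_0_0_1   read _ → write 1, move +1, go to p0
p0 | 11[_]0_0_1   read _ → write 1, move +1, go to p0
p0 | 111[0]_0_1
At halt the head is at cell 1.

1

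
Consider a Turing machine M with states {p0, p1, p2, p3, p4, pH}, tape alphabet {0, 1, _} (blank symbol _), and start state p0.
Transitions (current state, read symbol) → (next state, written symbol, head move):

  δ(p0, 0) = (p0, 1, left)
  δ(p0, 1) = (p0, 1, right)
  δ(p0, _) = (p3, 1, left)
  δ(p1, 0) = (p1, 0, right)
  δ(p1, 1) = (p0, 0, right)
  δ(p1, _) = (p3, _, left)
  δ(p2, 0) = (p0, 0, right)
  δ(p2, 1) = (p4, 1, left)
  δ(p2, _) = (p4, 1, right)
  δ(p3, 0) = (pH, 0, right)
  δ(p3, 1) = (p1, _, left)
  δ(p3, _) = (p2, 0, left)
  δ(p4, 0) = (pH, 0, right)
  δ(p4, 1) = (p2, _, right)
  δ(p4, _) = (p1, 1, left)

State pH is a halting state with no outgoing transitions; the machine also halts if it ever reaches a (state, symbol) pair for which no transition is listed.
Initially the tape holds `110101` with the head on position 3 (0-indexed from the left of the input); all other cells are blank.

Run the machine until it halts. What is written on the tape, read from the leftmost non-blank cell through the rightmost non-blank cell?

p0 | 110[1]01_   read 1 → write 1, move right, go to p0
p0 | 1101[0]1_   read 0 → write 1, move left, go to p0
p0 | 110[1]11_   read 1 → write 1, move right, go to p0
p0 | 1101[1]1_   read 1 → write 1, move right, go to p0
p0 | 11011[1]_   read 1 → write 1, move right, go to p0
p0 | 110111[_]   read _ → write 1, move left, go to p3
p3 | 11011[1]1   read 1 → write _, move left, go to p1
p1 | 1101[1]_1   read 1 → write 0, move right, go to p0
p0 | 11010[_]1   read _ → write 1, move left, go to p3
p3 | 1101[0]11   read 0 → write 0, move right, go to pH
pH | 11010[1]1
The non-blank tape span at halt is 1101011.

1101011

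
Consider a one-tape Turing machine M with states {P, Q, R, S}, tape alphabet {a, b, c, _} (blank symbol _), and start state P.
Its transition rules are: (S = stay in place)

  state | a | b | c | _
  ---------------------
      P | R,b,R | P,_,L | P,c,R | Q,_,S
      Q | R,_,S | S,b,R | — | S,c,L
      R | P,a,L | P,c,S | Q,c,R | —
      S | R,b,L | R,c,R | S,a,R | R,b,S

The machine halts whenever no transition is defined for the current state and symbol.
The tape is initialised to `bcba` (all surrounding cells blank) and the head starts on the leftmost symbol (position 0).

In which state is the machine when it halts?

R

state=P head=0 tape=__[b]cba_   (P,b)→(P,_,L)
state=P head=-1 tape=_[_]_cba_   (P,_)→(Q,_,S)
state=Q head=-1 tape=_[_]_cba_   (Q,_)→(S,c,L)
state=S head=-2 tape=[_]c_cba_   (S,_)→(R,b,S)
state=R head=-2 tape=[b]c_cba_   (R,b)→(P,c,S)
state=P head=-2 tape=[c]c_cba_   (P,c)→(P,c,R)
state=P head=-1 tape=c[c]_cba_   (P,c)→(P,c,R)
state=P head=0 tape=cc[_]cba_   (P,_)→(Q,_,S)
state=Q head=0 tape=cc[_]cba_   (Q,_)→(S,c,L)
state=S head=-1 tape=c[c]ccba_   (S,c)→(S,a,R)
state=S head=0 tape=ca[c]cba_   (S,c)→(S,a,R)
state=S head=1 tape=caa[c]ba_   (S,c)→(S,a,R)
state=S head=2 tape=caaa[b]a_   (S,b)→(R,c,R)
state=R head=3 tape=caaac[a]_   (R,a)→(P,a,L)
state=P head=2 tape=caaa[c]a_   (P,c)→(P,c,R)
state=P head=3 tape=caaac[a]_   (P,a)→(R,b,R)
state=R head=4 tape=caaacb[_]
No transition is defined for (R, _); M halts in state R.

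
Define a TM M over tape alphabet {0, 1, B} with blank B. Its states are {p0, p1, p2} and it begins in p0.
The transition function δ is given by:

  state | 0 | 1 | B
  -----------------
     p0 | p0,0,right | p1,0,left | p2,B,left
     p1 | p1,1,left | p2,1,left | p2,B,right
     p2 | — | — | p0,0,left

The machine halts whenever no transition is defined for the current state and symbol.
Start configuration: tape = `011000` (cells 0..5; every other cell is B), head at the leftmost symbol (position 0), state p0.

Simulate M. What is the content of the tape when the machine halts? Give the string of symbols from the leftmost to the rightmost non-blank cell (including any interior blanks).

p0 | B[0]11000   read 0 → write 0, move right, go to p0
p0 | B0[1]1000   read 1 → write 0, move left, go to p1
p1 | B[0]01000   read 0 → write 1, move left, go to p1
p1 | [B]101000   read B → write B, move right, go to p2
p2 | B[1]01000
The non-blank tape span at halt is 101000.

101000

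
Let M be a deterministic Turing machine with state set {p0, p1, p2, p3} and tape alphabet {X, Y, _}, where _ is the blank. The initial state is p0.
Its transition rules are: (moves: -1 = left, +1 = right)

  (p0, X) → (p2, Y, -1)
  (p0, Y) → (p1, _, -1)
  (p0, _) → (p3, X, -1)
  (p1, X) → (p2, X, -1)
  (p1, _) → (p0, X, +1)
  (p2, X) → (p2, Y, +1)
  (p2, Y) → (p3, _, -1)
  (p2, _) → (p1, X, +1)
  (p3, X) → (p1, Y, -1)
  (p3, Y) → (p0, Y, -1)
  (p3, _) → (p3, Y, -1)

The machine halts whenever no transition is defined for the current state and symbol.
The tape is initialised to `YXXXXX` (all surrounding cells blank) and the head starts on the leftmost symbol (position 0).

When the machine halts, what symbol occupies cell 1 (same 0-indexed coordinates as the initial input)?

p0 | ___[Y]XXXXX___   read Y → write _, move -1, go to p1
p1 | __[_]_XXXXX___   read _ → write X, move +1, go to p0
p0 | __X[_]XXXXX___   read _ → write X, move -1, go to p3
p3 | __[X]XXXXXX___   read X → write Y, move -1, go to p1
p1 | _[_]YXXXXXX___   read _ → write X, move +1, go to p0
p0 | _X[Y]XXXXXX___   read Y → write _, move -1, go to p1
p1 | _[X]_XXXXXX___   read X → write X, move -1, go to p2
p2 | [_]X_XXXXXX___   read _ → write X, move +1, go to p1
p1 | X[X]_XXXXXX___   read X → write X, move -1, go to p2
p2 | [X]X_XXXXXX___   read X → write Y, move +1, go to p2
p2 | Y[X]_XXXXXX___   read X → write Y, move +1, go to p2
p2 | YY[_]XXXXXX___   read _ → write X, move +1, go to p1
p1 | YYX[X]XXXXX___   read X → write X, move -1, go to p2
p2 | YY[X]XXXXXX___   read X → write Y, move +1, go to p2
p2 | YYY[X]XXXXX___   read X → write Y, move +1, go to p2
p2 | YYYY[X]XXXX___   read X → write Y, move +1, go to p2
p2 | YYYYY[X]XXX___   read X → write Y, move +1, go to p2
p2 | YYYYYY[X]XX___   read X → write Y, move +1, go to p2
p2 | YYYYYYY[X]X___   read X → write Y, move +1, go to p2
p2 | YYYYYYYY[X]___   read X → write Y, move +1, go to p2
p2 | YYYYYYYYY[_]__   read _ → write X, move +1, go to p1
p1 | YYYYYYYYYX[_]_   read _ → write X, move +1, go to p0
p0 | YYYYYYYYYXX[_]   read _ → write X, move -1, go to p3
p3 | YYYYYYYYYX[X]X   read X → write Y, move -1, go to p1
p1 | YYYYYYYYY[X]YX   read X → write X, move -1, go to p2
p2 | YYYYYYYY[Y]XYX   read Y → write _, move -1, go to p3
p3 | YYYYYYY[Y]_XYX   read Y → write Y, move -1, go to p0
p0 | YYYYYY[Y]Y_XYX   read Y → write _, move -1, go to p1
p1 | YYYYY[Y]_Y_XYX
Cell 1 holds Y when M halts.

Y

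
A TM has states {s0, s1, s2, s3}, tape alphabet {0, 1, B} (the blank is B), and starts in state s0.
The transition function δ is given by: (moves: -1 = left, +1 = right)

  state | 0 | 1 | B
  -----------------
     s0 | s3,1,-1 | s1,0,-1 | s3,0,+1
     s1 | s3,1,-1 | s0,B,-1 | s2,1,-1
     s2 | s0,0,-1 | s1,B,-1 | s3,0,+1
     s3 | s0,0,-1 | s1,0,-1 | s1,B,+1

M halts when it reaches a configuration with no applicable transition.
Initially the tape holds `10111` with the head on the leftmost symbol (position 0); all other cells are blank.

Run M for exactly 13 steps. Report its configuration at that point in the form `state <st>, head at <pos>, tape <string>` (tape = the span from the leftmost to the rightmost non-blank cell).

state s3, head at -1, tape 00B00111

state=s0 head=0 tape=BBB[1]0111   (s0,1)→(s1,0,-1)
state=s1 head=-1 tape=BB[B]00111   (s1,B)→(s2,1,-1)
state=s2 head=-2 tape=B[B]100111   (s2,B)→(s3,0,+1)
state=s3 head=-1 tape=B0[1]00111   (s3,1)→(s1,0,-1)
state=s1 head=-2 tape=B[0]000111   (s1,0)→(s3,1,-1)
state=s3 head=-3 tape=[B]1000111   (s3,B)→(s1,B,+1)
state=s1 head=-2 tape=B[1]000111   (s1,1)→(s0,B,-1)
state=s0 head=-3 tape=[B]B000111   (s0,B)→(s3,0,+1)
state=s3 head=-2 tape=0[B]000111   (s3,B)→(s1,B,+1)
state=s1 head=-1 tape=0B[0]00111   (s1,0)→(s3,1,-1)
state=s3 head=-2 tape=0[B]100111   (s3,B)→(s1,B,+1)
state=s1 head=-1 tape=0B[1]00111   (s1,1)→(s0,B,-1)
state=s0 head=-2 tape=0[B]B00111   (s0,B)→(s3,0,+1)
state=s3 head=-1 tape=00[B]00111
After 13 steps: state s3, head at -1, tape 00B00111.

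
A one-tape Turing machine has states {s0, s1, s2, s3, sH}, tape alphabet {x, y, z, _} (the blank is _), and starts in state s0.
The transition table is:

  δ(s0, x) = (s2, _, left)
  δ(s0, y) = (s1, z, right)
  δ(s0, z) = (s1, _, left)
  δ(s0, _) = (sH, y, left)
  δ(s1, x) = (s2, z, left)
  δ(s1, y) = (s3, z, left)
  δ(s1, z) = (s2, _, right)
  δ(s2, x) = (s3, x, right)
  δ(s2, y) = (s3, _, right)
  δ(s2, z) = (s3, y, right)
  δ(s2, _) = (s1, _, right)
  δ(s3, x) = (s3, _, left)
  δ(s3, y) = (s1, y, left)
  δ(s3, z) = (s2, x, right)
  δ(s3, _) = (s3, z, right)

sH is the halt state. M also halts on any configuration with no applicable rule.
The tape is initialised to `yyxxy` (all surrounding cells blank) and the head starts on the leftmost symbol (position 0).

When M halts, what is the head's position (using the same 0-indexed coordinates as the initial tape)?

state=s0 head=0 tape=_[y]yxxy__   (s0,y)→(s1,z,right)
state=s1 head=1 tape=_z[y]xxy__   (s1,y)→(s3,z,left)
state=s3 head=0 tape=_[z]zxxy__   (s3,z)→(s2,x,right)
state=s2 head=1 tape=_x[z]xxy__   (s2,z)→(s3,y,right)
state=s3 head=2 tape=_xy[x]xy__   (s3,x)→(s3,_,left)
state=s3 head=1 tape=_x[y]_xy__   (s3,y)→(s1,y,left)
state=s1 head=0 tape=_[x]y_xy__   (s1,x)→(s2,z,left)
state=s2 head=-1 tape=[_]zy_xy__   (s2,_)→(s1,_,right)
state=s1 head=0 tape=_[z]y_xy__   (s1,z)→(s2,_,right)
state=s2 head=1 tape=__[y]_xy__   (s2,y)→(s3,_,right)
state=s3 head=2 tape=___[_]xy__   (s3,_)→(s3,z,right)
state=s3 head=3 tape=___z[x]y__   (s3,x)→(s3,_,left)
state=s3 head=2 tape=___[z]_y__   (s3,z)→(s2,x,right)
state=s2 head=3 tape=___x[_]y__   (s2,_)→(s1,_,right)
state=s1 head=4 tape=___x_[y]__   (s1,y)→(s3,z,left)
state=s3 head=3 tape=___x[_]z__   (s3,_)→(s3,z,right)
state=s3 head=4 tape=___xz[z]__   (s3,z)→(s2,x,right)
state=s2 head=5 tape=___xzx[_]_   (s2,_)→(s1,_,right)
state=s1 head=6 tape=___xzx_[_]
At halt the head is at cell 6.

6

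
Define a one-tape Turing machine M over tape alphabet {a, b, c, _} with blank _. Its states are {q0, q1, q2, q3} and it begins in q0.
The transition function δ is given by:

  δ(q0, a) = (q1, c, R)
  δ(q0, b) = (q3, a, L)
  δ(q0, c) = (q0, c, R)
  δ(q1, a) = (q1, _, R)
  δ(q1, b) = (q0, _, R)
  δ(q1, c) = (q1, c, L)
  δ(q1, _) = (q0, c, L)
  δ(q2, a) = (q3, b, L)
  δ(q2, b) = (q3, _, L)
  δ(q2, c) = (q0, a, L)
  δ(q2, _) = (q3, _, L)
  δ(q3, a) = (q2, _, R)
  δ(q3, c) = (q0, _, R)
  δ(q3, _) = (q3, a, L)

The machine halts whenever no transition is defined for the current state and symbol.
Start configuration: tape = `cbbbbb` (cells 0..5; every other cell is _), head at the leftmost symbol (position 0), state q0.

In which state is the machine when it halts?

q0

state=q0 head=0 tape=[c]bbbbb_   (q0,c)→(q0,c,R)
state=q0 head=1 tape=c[b]bbbb_   (q0,b)→(q3,a,L)
state=q3 head=0 tape=[c]abbbb_   (q3,c)→(q0,_,R)
state=q0 head=1 tape=_[a]bbbb_   (q0,a)→(q1,c,R)
state=q1 head=2 tape=_c[b]bbb_   (q1,b)→(q0,_,R)
state=q0 head=3 tape=_c_[b]bb_   (q0,b)→(q3,a,L)
state=q3 head=2 tape=_c[_]abb_   (q3,_)→(q3,a,L)
state=q3 head=1 tape=_[c]aabb_   (q3,c)→(q0,_,R)
state=q0 head=2 tape=__[a]abb_   (q0,a)→(q1,c,R)
state=q1 head=3 tape=__c[a]bb_   (q1,a)→(q1,_,R)
state=q1 head=4 tape=__c_[b]b_   (q1,b)→(q0,_,R)
state=q0 head=5 tape=__c__[b]_   (q0,b)→(q3,a,L)
state=q3 head=4 tape=__c_[_]a_   (q3,_)→(q3,a,L)
state=q3 head=3 tape=__c[_]aa_   (q3,_)→(q3,a,L)
state=q3 head=2 tape=__[c]aaa_   (q3,c)→(q0,_,R)
state=q0 head=3 tape=___[a]aa_   (q0,a)→(q1,c,R)
state=q1 head=4 tape=___c[a]a_   (q1,a)→(q1,_,R)
state=q1 head=5 tape=___c_[a]_   (q1,a)→(q1,_,R)
state=q1 head=6 tape=___c__[_]   (q1,_)→(q0,c,L)
state=q0 head=5 tape=___c_[_]c
No transition is defined for (q0, _); M halts in state q0.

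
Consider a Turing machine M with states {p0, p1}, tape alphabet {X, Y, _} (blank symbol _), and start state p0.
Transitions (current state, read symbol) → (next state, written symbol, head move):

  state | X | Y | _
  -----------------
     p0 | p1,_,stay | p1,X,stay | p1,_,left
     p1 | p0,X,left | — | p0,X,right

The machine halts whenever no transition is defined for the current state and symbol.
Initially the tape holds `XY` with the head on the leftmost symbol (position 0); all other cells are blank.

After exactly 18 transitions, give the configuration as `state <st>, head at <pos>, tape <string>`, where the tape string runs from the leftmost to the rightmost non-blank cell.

state=p0 head=0 tape=[X]Y_   (p0,X)→(p1,_,stay)
state=p1 head=0 tape=[_]Y_   (p1,_)→(p0,X,right)
state=p0 head=1 tape=X[Y]_   (p0,Y)→(p1,X,stay)
state=p1 head=1 tape=X[X]_   (p1,X)→(p0,X,left)
state=p0 head=0 tape=[X]X_   (p0,X)→(p1,_,stay)
state=p1 head=0 tape=[_]X_   (p1,_)→(p0,X,right)
state=p0 head=1 tape=X[X]_   (p0,X)→(p1,_,stay)
state=p1 head=1 tape=X[_]_   (p1,_)→(p0,X,right)
state=p0 head=2 tape=XX[_]   (p0,_)→(p1,_,left)
state=p1 head=1 tape=X[X]_   (p1,X)→(p0,X,left)
state=p0 head=0 tape=[X]X_   (p0,X)→(p1,_,stay)
state=p1 head=0 tape=[_]X_   (p1,_)→(p0,X,right)
state=p0 head=1 tape=X[X]_   (p0,X)→(p1,_,stay)
state=p1 head=1 tape=X[_]_   (p1,_)→(p0,X,right)
state=p0 head=2 tape=XX[_]   (p0,_)→(p1,_,left)
state=p1 head=1 tape=X[X]_   (p1,X)→(p0,X,left)
state=p0 head=0 tape=[X]X_   (p0,X)→(p1,_,stay)
state=p1 head=0 tape=[_]X_   (p1,_)→(p0,X,right)
state=p0 head=1 tape=X[X]_
After 18 steps: state p0, head at 1, tape XX.

state p0, head at 1, tape XX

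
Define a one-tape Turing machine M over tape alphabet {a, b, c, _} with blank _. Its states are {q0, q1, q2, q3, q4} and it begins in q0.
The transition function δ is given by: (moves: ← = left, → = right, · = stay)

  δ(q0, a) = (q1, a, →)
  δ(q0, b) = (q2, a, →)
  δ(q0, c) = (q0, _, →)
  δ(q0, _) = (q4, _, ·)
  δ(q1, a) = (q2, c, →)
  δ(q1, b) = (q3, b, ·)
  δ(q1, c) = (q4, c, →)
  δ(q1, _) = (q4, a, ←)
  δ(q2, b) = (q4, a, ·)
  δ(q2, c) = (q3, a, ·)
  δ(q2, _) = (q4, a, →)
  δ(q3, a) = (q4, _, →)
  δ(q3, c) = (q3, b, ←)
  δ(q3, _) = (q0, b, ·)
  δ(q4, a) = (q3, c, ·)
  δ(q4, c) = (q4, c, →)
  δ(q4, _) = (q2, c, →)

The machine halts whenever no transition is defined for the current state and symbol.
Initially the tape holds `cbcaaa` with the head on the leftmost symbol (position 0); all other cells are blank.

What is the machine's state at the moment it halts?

q4

q0 | [c]bcaaa   read c → write _, move →, go to q0
q0 | _[b]caaa   read b → write a, move →, go to q2
q2 | _a[c]aaa   read c → write a, move ·, go to q3
q3 | _a[a]aaa   read a → write _, move →, go to q4
q4 | _a_[a]aa   read a → write c, move ·, go to q3
q3 | _a_[c]aa   read c → write b, move ←, go to q3
q3 | _a[_]baa   read _ → write b, move ·, go to q0
q0 | _a[b]baa   read b → write a, move →, go to q2
q2 | _aa[b]aa   read b → write a, move ·, go to q4
q4 | _aa[a]aa   read a → write c, move ·, go to q3
q3 | _aa[c]aa   read c → write b, move ←, go to q3
q3 | _a[a]baa   read a → write _, move →, go to q4
q4 | _a_[b]aa
No transition is defined for (q4, b); M halts in state q4.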